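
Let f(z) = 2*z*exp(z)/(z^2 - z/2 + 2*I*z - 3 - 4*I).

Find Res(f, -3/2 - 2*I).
(74/65 + 32*I/65)*exp(-3/2 - 2*I)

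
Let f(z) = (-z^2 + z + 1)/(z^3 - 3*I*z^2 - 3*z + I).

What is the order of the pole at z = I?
Factor the denominator:
  z^3 - 3*I*z^2 - 3*z + I = (z - I)^3

The numerator P(z) = -z^2 + z + 1 has P(I) = 2 + I ≠ 0, so no factor of (z - I) cancels.
Near z = I we can therefore write f(z) = g(z)/(z - I)^3 with g analytic at I and g(I) ≠ 0 (g is just the numerator).

Hence z = I is a pole of order 3.

Final answer: 3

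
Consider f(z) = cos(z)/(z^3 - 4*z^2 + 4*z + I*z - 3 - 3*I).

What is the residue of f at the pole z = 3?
Write f(z) = P(z)/Q(z) with P(z) = cos(z) and Q(z) = z^3 - 4*z^2 + 4*z + I*z - 3 - 3*I.
The denominator factors as Q(z) = (z - 1 + I)*(z - 3)*(z - I), so z = 3 is a simple zero of Q and P is analytic there; z = 3 is therefore a simple pole and
  Res(f, z₀) = P(z₀)/Q'(z₀).

Q'(z) = 3*z^2 - 8*z + 4 + I, so Q'(3) = 7 + I.
P(3) = cos(3).

Res(f, 3) = (cos(3))/(7 + I) = (7/50 - I/50)*cos(3)

Final answer: (7/50 - I/50)*cos(3)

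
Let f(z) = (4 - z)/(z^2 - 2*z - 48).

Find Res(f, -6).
Write f(z) = P(z)/Q(z) with P(z) = 4 - z and Q(z) = z^2 - 2*z - 48.
The denominator factors as Q(z) = (z - 8)*(z + 6), so z = -6 is a simple zero of Q and P is analytic there; z = -6 is therefore a simple pole and
  Res(f, z₀) = P(z₀)/Q'(z₀).

Q'(z) = 2*z - 2, so Q'(-6) = -14.
P(-6) = 10.

Res(f, -6) = (10)/(-14) = -5/7

Final answer: -5/7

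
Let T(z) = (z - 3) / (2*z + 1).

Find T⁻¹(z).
Set w = T(z) = (z - 3) / (2*z + 1) and solve for z:
  w*(2*z + 1) = z - 3
  w + z*(2*w - 1) + 3 = 0
  z*(2*w - 1) = -w - 3
  z = (w + 3)/(1 - 2*w)
Renaming the variable, T⁻¹(z) = (z + 3)/(-2*z + 1) = (-z - 3)/(2*z - 1).
(Check: ad - bc = 7 ≠ 0, so T is invertible.)

Final answer: (-z - 3)/(2*z - 1)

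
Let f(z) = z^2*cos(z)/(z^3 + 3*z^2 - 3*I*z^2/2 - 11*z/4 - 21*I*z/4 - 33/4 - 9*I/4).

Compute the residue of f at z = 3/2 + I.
Write f(z) = P(z)/Q(z) with P(z) = z^2*cos(z) and Q(z) = z^3 + 3*z^2 - 3*I*z^2/2 - 11*z/4 - 21*I*z/4 - 33/4 - 9*I/4.
The denominator factors as Q(z) = (z - 3/2 - I)*(z + 3)*(z + 3/2 - I/2), so z = 3/2 + I is a simple zero of Q and P is analytic there; z = 3/2 + I is therefore a simple pole and
  Res(f, z₀) = P(z₀)/Q'(z₀).

Q'(z) = 3*z^2 + 6*z - 3*I*z - 11/4 - 21*I/4, so Q'(3/2 + I) = 13 + 21*I/4.
P(3/2 + I) = (5/4 + 3*I)*cos(3/2 + I).

Res(f, 3/2 + I) = ((5/4 + 3*I)*cos(3/2 + I))/(13 + 21*I/4) = (512/3145 + 519*I/3145)*cos(3/2 + I)

Final answer: (512/3145 + 519*I/3145)*cos(3/2 + I)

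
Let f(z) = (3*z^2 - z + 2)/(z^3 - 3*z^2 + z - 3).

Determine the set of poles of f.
{-I, I, 3}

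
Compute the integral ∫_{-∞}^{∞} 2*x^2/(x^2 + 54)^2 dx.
Let f(z) = 2*z^2/(z^2 + 54)^2. The denominator has no real zeros and deg Q - deg P = 2 ≥ 2, so the integral of f over the upper semicircle |z| = R tends to 0 as R → ∞. Closing the contour in the upper half-plane,
  ∫_{-∞}^{∞} f(x) dx = 2πi · Σ Res(f, z_k)  over the poles with Im z_k > 0.

Zeros of the denominator: z^2 + 54 = 0 gives z = ±3*sqrt(6)*I.
Upper half-plane: z = 3*sqrt(6)*I (a pole of order 2).

Write f(z) = g(z)/(z - 3*sqrt(6)*I)^2 with g(z) = 2*z^2/(z + 3*sqrt(6)*I)^2. For a double pole, Res(f, z₀) = g'(z₀):
  g'(z) = 12*sqrt(6)*I*z/(z + 3*sqrt(6)*I)^3
  Res(f, 3*sqrt(6)*I) = g'(3*sqrt(6)*I) = -sqrt(6)*I/36

∫_{-∞}^{∞} f(x) dx = 2πi · (-sqrt(6)*I/36) = sqrt(6)*pi/18

Final answer: sqrt(6)*pi/18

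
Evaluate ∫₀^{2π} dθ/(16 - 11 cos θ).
Call the integral J. The integrand is 2π-periodic and we integrate over a full period, so shifting θ does not change the value (θ → θ + π flips the sign of the trig term). Hence
  J = ∫₀^{2π} dθ/(16 + 11 cos θ).
Put z = e^{iθ}: then cos θ = (z + 1/z)/2, dθ = dz/(iz), and z runs once counterclockwise around |z| = 1:
  J = ∮_{|z|=1} 1/(16 + 11*(z + 1/z)/2) · dz/(iz) = (2/i) ∮_{|z|=1} dz/(11*z^2 + 32*z + 11).
The roots of 11*z^2 + 32*z + 11 are z = (-16 ± sqrt(16^2 - 11^2))/11, with sqrt(135) = 3*sqrt(15); their product is 1, so only z₊ = -16/11 + 3*sqrt(15)/11 lies inside the unit circle (z₋ = -16/11 - 3*sqrt(15)/11 lies outside).
z₊ is a simple zero of q(z) = 11*z^2 + 32*z + 11, so Res(1/q, z₊) = 1/q'(z₊) with q'(z) = 22*z + 32; and q'(z₊) = 11*(z₊ - z₋) = 6*sqrt(15).
Therefore J = (2/i) · 2πi · 1/(6*sqrt(15)) = 2*pi/(3*sqrt(15)) = 2*sqrt(15)*pi/45

Final answer: 2*sqrt(15)*pi/45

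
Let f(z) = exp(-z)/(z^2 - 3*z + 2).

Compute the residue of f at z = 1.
Write f(z) = P(z)/Q(z) with P(z) = exp(-z) and Q(z) = z^2 - 3*z + 2.
The denominator factors as Q(z) = (z - 1)*(z - 2), so z = 1 is a simple zero of Q and P is analytic there; z = 1 is therefore a simple pole and
  Res(f, z₀) = P(z₀)/Q'(z₀).

Q'(z) = 2*z - 3, so Q'(1) = -1.
P(1) = exp(-1).

Res(f, 1) = (exp(-1))/(-1) = -exp(-1)

Final answer: -exp(-1)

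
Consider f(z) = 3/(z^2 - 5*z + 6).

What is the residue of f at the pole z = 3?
Write f(z) = P(z)/Q(z) with P(z) = 3 and Q(z) = z^2 - 5*z + 6.
The denominator factors as Q(z) = (z - 3)*(z - 2), so z = 3 is a simple zero of Q and P is analytic there; z = 3 is therefore a simple pole and
  Res(f, z₀) = P(z₀)/Q'(z₀).

Q'(z) = 2*z - 5, so Q'(3) = 1.
P(3) = 3.

Res(f, 3) = (3)/(1) = 3

Final answer: 3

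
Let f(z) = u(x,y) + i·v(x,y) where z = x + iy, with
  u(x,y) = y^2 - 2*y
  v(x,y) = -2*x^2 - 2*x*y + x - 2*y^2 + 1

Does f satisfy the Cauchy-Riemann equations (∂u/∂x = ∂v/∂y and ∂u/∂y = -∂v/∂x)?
∂u/∂x = 0
∂v/∂y = -2*x - 4*y
∂u/∂y = 2*y - 2
∂v/∂x = -4*x - 2*y + 1
∂u/∂x ≠ ∂v/∂y and ∂u/∂y ≠ -∂v/∂x; the Cauchy-Riemann equations are not satisfied, so f is not analytic.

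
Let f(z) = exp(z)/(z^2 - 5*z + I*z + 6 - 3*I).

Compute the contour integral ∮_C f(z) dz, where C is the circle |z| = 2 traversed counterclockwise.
0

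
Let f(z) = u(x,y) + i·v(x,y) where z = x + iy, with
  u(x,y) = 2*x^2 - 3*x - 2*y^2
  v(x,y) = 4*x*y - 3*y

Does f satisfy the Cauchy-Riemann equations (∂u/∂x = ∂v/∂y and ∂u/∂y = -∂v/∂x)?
∂u/∂x = 4*x - 3
∂v/∂y = 4*x - 3
∂u/∂y = -4*y
∂v/∂x = 4*y
∂u/∂x = ∂v/∂y and ∂u/∂y = -∂v/∂x hold identically; f is analytic.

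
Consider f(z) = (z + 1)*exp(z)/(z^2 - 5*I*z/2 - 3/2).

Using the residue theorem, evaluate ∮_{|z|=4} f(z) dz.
By the residue theorem, ∮_C f(z) dz = 2πi · (sum of the residues of f at the poles inside |z| = 4).

The denominator factors as (z - 3*I/2)*(z - I), so the singularities of f are simple poles at z = 3*I/2, z = I.
  |3*I/2|² = 9/4 < 16 = 4², so this pole is inside the contour.
  |I|² = 1 < 16 = 4², so this pole is inside the contour.

With P(z) = (z + 1)*exp(z) and Q(z) = z^2 - 5*I*z/2 - 3/2, each pole is simple, so Res(f, z₀) = P(z₀)/Q'(z₀) with Q'(z) = 2*z - 5*I/2.
  Res(f, 3*I/2) = P(3*I/2)/Q'(3*I/2) = ((1 + 3*I/2)*exp(3*I/2))/(I/2) = (3 - 2*I)*exp(3*I/2)
  Res(f, I) = P(I)/Q'(I) = ((1 + I)*exp(I))/(-I/2) = (-2 + 2*I)*exp(I)

Sum of residues inside C: (-2 + 2*I)*exp(I) + (3 - 2*I)*exp(3*I/2)
∮_C f(z) dz = 2πi · ((-2 + 2*I)*exp(I) + (3 - 2*I)*exp(3*I/2)) = pi*(-4 - 4*I)*exp(I) + pi*(4 + 6*I)*exp(3*I/2)

Final answer: pi*(-4 - 4*I)*exp(I) + pi*(4 + 6*I)*exp(3*I/2)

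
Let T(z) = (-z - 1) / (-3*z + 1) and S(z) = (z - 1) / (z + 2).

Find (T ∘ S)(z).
(T ∘ S)(z) = T(S(z)) = ((-1)*S(z) + (-1))/((-3)*S(z) + (1)). Multiply numerator and denominator by z + 2:
  numerator:   (-1)*(z - 1) + (-1)*(z + 2) = -2*z - 1
  denominator: (-3)*(z - 1) + (1)*(z + 2) = -2*z + 5
(T ∘ S)(z) = (-2*z - 1)/(-2*z + 5) = (2*z + 1)/(2*z - 5)

Final answer: (2*z + 1)/(2*z - 5)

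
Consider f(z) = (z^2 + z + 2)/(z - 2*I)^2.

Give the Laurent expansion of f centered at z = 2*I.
Put w = z - (2*I), i.e. z = w + 2*I. The denominator is w^2, so it suffices to rewrite the numerator in powers of w.

P(z) = z^2 + z + 2
P(w + 2*I) = -2 + 2*I + (1 + 4*I)*w + w^2

Dividing each term by w^2:
  f = (-2 + 2*I)/w^2 + (1 + 4*I)/w + 1

Substituting back w = z - 2*I:
  f(z) = (-2 + 2*I)/(z - 2*I)^2 + (1 + 4*I)/(z - 2*I) + 1

The series is finite because the numerator is a polynomial; the negative powers form the principal part, and the coefficient of 1/(z - 2*I) gives Res(f, 2*I) = 1 + 4*I.

Final answer: (-2 + 2*I)/(z - 2*I)^2 + (1 + 4*I)/(z - 2*I) + 1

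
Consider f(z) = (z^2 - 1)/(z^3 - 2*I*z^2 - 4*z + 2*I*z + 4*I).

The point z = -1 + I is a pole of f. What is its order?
2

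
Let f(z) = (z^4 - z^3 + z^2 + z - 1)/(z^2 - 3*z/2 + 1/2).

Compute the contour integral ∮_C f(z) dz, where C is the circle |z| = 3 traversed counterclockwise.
By the residue theorem, ∮_C f(z) dz = 2πi · (sum of the residues of f at the poles inside |z| = 3).

The denominator factors as (z - 1)*(z - 1/2), so the singularities of f are simple poles at z = 1, z = 1/2.
  |1|² = 1 < 9 = 3², so this pole is inside the contour.
  |1/2|² = 1/4 < 9 = 3², so this pole is inside the contour.

With P(z) = z^4 - z^3 + z^2 + z - 1 and Q(z) = z^2 - 3*z/2 + 1/2, each pole is simple, so Res(f, z₀) = P(z₀)/Q'(z₀) with Q'(z) = 2*z - 3/2.
  Res(f, 1) = P(1)/Q'(1) = (1)/(1/2) = 2
  Res(f, 1/2) = P(1/2)/Q'(1/2) = (-5/16)/(-1/2) = 5/8

Sum of residues inside C: 21/8
∮_C f(z) dz = 2πi · (21/8) = 21*I*pi/4

Final answer: 21*I*pi/4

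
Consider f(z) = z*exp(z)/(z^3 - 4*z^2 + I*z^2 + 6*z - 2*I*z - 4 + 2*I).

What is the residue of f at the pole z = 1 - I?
Write f(z) = P(z)/Q(z) with P(z) = z*exp(z) and Q(z) = z^3 - 4*z^2 + I*z^2 + 6*z - 2*I*z - 4 + 2*I.
The denominator factors as Q(z) = (z - 2 + I)*(z - 1 - I)*(z - 1 + I), so z = 1 - I is a simple zero of Q and P is analytic there; z = 1 - I is therefore a simple pole and
  Res(f, z₀) = P(z₀)/Q'(z₀).

Q'(z) = 3*z^2 - 8*z + 2*I*z + 6 - 2*I, so Q'(1 - I) = 2*I.
P(1 - I) = (1 - I)*exp(1 - I).

Res(f, 1 - I) = ((1 - I)*exp(1 - I))/(2*I) = (-1/2 - I/2)*exp(1 - I)

Final answer: (-1/2 - I/2)*exp(1 - I)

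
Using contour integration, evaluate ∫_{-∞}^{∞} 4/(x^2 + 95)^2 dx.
Let f(z) = 4/(z^2 + 95)^2. The denominator has no real zeros and deg Q - deg P = 4 ≥ 2, so the integral of f over the upper semicircle |z| = R tends to 0 as R → ∞. Closing the contour in the upper half-plane,
  ∫_{-∞}^{∞} f(x) dx = 2πi · Σ Res(f, z_k)  over the poles with Im z_k > 0.

Zeros of the denominator: z^2 + 95 = 0 gives z = ±sqrt(95)*I.
Upper half-plane: z = sqrt(95)*I (a pole of order 2).

Write f(z) = g(z)/(z - sqrt(95)*I)^2 with g(z) = 4/(z + sqrt(95)*I)^2. For a double pole, Res(f, z₀) = g'(z₀):
  g'(z) = -8/(z + sqrt(95)*I)^3
  Res(f, sqrt(95)*I) = g'(sqrt(95)*I) = -sqrt(95)*I/9025

∫_{-∞}^{∞} f(x) dx = 2πi · (-sqrt(95)*I/9025) = 2*sqrt(95)*pi/9025

Final answer: 2*sqrt(95)*pi/9025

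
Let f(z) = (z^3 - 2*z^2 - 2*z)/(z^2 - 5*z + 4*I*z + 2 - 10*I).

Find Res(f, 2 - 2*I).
Write f(z) = P(z)/Q(z) with P(z) = z^3 - 2*z^2 - 2*z and Q(z) = z^2 - 5*z + 4*I*z + 2 - 10*I.
The denominator factors as Q(z) = (z - 2 + 2*I)*(z - 3 + 2*I), so z = 2 - 2*I is a simple zero of Q and P is analytic there; z = 2 - 2*I is therefore a simple pole and
  Res(f, z₀) = P(z₀)/Q'(z₀).

Q'(z) = 2*z - 5 + 4*I, so Q'(2 - 2*I) = -1.
P(2 - 2*I) = -20 + 4*I.

Res(f, 2 - 2*I) = (-20 + 4*I)/(-1) = 20 - 4*I

Final answer: 20 - 4*I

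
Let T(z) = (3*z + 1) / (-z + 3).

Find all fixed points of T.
T(z) = z means 3*z + 1 = z*(-z + 3), i.e.
  -z^2 - 1 = 0.
Discriminant: (0)^2 - 4*(-1)*(-1) = -4, so the roots are complex conjugates.
  z = (0 ± I*sqrt(4))/(2*(-1))
Fixed points: {-I, I}

Final answer: {-I, I}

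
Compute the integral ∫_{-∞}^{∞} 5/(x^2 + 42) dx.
Let f(z) = 5/(z^2 + 42). The denominator has no real zeros and deg Q - deg P = 2 ≥ 2, so the integral of f over the upper semicircle |z| = R tends to 0 as R → ∞. Closing the contour in the upper half-plane,
  ∫_{-∞}^{∞} f(x) dx = 2πi · Σ Res(f, z_k)  over the poles with Im z_k > 0.

Zeros of the denominator: z^2 + 42 = 0 gives z = ±sqrt(42)*I.
Upper half-plane: z = sqrt(42)*I (simple).

Each pole is a simple zero of Q(z) = z^2 + 42, so Res(f, z₀) = P(z₀)/Q'(z₀) with P(z) = 5, Q'(z) = 2*z:
  Res(f, sqrt(42)*I) = (5)/(2*sqrt(42)*I) = -5*sqrt(42)*I/84

∫_{-∞}^{∞} f(x) dx = 2πi · (-5*sqrt(42)*I/84) = 5*sqrt(42)*pi/42

Final answer: 5*sqrt(42)*pi/42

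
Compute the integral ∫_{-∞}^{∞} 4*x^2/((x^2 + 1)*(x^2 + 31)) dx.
Let f(z) = 4*z^2/((z^2 + 1)*(z^2 + 31)). The denominator has no real zeros and deg Q - deg P = 2 ≥ 2, so the integral of f over the upper semicircle |z| = R tends to 0 as R → ∞. Closing the contour in the upper half-plane,
  ∫_{-∞}^{∞} f(x) dx = 2πi · Σ Res(f, z_k)  over the poles with Im z_k > 0.

Zeros of the denominator: z^2 + 1 = 0 gives z = ±I; z^2 + 31 = 0 gives z = ±sqrt(31)*I.
Upper half-plane: z = I, z = sqrt(31)*I (simple).

Each pole is a simple zero of Q(z) = z^4 + 32*z^2 + 31, so Res(f, z₀) = P(z₀)/Q'(z₀) with P(z) = 4*z^2, Q'(z) = 4*z^3 + 64*z:
  Res(f, I) = (-4)/(60*I) = I/15
  Res(f, sqrt(31)*I) = (-124)/(-60*sqrt(31)*I) = -sqrt(31)*I/15

Sum of residues: I*(1 - sqrt(31))/15
∫_{-∞}^{∞} f(x) dx = 2πi · (I*(1 - sqrt(31))/15) = 2*pi*(-1 + sqrt(31))/15

Final answer: 2*pi*(-1 + sqrt(31))/15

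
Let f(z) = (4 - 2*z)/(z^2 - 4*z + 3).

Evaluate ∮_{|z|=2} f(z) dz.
By the residue theorem, ∮_C f(z) dz = 2πi · (sum of the residues of f at the poles inside |z| = 2).

The denominator factors as (z - 3)*(z - 1), so the singularities of f are simple poles at z = 3, z = 1.
  |3|² = 9 > 4 = 2², so this pole is outside the contour.
  |1|² = 1 < 4 = 2², so this pole is inside the contour.

With P(z) = 4 - 2*z and Q(z) = z^2 - 4*z + 3, each pole is simple, so Res(f, z₀) = P(z₀)/Q'(z₀) with Q'(z) = 2*z - 4.
  Res(f, 1) = P(1)/Q'(1) = (2)/(-2) = -1

∮_C f(z) dz = 2πi · (-1) = -2*I*pi

Final answer: -2*I*pi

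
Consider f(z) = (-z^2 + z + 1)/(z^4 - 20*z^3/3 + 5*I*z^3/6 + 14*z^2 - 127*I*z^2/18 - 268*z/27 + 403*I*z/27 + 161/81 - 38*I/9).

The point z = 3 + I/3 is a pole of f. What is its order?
Factor the denominator:
  z^4 - 20*z^3/3 + 5*I*z^3/6 + 14*z^2 - 127*I*z^2/18 - 268*z/27 + 403*I*z/27 + 161/81 - 38*I/9 = (z - 3 - I/3)^2*(z - 1/3 + 3*I/2)*(z - 1/3)

The numerator P(z) = -z^2 + z + 1 has P(3 + I/3) = -44/9 - 5*I/3 ≠ 0, so no factor of (z - 3 - I/3) cancels.
Near z = 3 + I/3 we can therefore write f(z) = g(z)/(z - 3 - I/3)^2 with g analytic at 3 + I/3 and g(3 + I/3) ≠ 0 (g is the numerator divided by the remaining denominator factors).

Hence z = 3 + I/3 is a pole of order 2.

Final answer: 2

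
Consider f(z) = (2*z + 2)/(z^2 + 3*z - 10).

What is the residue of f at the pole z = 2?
Write f(z) = P(z)/Q(z) with P(z) = 2*z + 2 and Q(z) = z^2 + 3*z - 10.
The denominator factors as Q(z) = (z + 5)*(z - 2), so z = 2 is a simple zero of Q and P is analytic there; z = 2 is therefore a simple pole and
  Res(f, z₀) = P(z₀)/Q'(z₀).

Q'(z) = 2*z + 3, so Q'(2) = 7.
P(2) = 6.

Res(f, 2) = (6)/(7) = 6/7

Final answer: 6/7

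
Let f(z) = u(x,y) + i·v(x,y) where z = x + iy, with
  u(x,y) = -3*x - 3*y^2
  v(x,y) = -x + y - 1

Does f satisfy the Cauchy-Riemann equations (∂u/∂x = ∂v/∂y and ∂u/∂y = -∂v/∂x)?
∂u/∂x = -3
∂v/∂y = 1
∂u/∂y = -6*y
∂v/∂x = -1
∂u/∂x ≠ ∂v/∂y and ∂u/∂y ≠ -∂v/∂x; the Cauchy-Riemann equations are not satisfied, so f is not analytic.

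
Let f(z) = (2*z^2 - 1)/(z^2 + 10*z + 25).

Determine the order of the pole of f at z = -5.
Factor the denominator:
  z^2 + 10*z + 25 = (z + 5)^2

The numerator P(z) = 2*z^2 - 1 has P(-5) = 49 ≠ 0, so no factor of (z + 5) cancels.
Near z = -5 we can therefore write f(z) = g(z)/(z + 5)^2 with g analytic at -5 and g(-5) ≠ 0 (g is just the numerator).

Hence z = -5 is a pole of order 2.

Final answer: 2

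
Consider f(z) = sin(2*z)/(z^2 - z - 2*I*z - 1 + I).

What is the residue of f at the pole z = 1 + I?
Write f(z) = P(z)/Q(z) with P(z) = sin(2*z) and Q(z) = z^2 - z - 2*I*z - 1 + I.
The denominator factors as Q(z) = (z - 1 - I)*(z - I), so z = 1 + I is a simple zero of Q and P is analytic there; z = 1 + I is therefore a simple pole and
  Res(f, z₀) = P(z₀)/Q'(z₀).

Q'(z) = 2*z - 1 - 2*I, so Q'(1 + I) = 1.
P(1 + I) = sin(2 + 2*I).

Res(f, 1 + I) = (sin(2 + 2*I))/(1) = sin(2 + 2*I)

Final answer: sin(2 + 2*I)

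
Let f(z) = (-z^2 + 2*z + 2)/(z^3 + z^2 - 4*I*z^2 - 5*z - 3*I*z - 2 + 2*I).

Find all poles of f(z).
The singularities of f are the zeros of the denominator. Factoring,
  z^3 + z^2 - 4*I*z^2 - 5*z - 3*I*z - 2 + 2*I = (z + 1 - I)*(z - 2*I)*(z - I)
so the candidates are z = -1 + I, z = 2*I, z = I.

Check the numerator P(z) = -z^2 + 2*z + 2 at each one:
  P(-1 + I) = 4*I ≠ 0, so z = -1 + I is a (simple) pole.
  P(2*I) = 6 + 4*I ≠ 0, so z = 2*I is a (simple) pole.
  P(I) = 3 + 2*I ≠ 0, so z = I is a (simple) pole.

Poles of f: {-1 + I, I, 2*I}

Final answer: {-1 + I, I, 2*I}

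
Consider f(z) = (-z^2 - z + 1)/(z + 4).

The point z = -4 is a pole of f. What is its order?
Factor the denominator:
  z + 4 = (z + 4)

The numerator P(z) = -z^2 - z + 1 has P(-4) = -11 ≠ 0, so no factor of (z + 4) cancels.
Near z = -4 we can therefore write f(z) = g(z)/(z + 4) with g analytic at -4 and g(-4) ≠ 0 (g is just the numerator).

Hence z = -4 is a pole of order 1.

Final answer: 1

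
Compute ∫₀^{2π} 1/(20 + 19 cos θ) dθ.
Let J = ∫₀^{2π} dθ/(20 + 19 cos θ).
Put z = e^{iθ}: then cos θ = (z + 1/z)/2, dθ = dz/(iz), and z runs once counterclockwise around |z| = 1:
  J = ∮_{|z|=1} 1/(20 + 19*(z + 1/z)/2) · dz/(iz) = (2/i) ∮_{|z|=1} dz/(19*z^2 + 40*z + 19).
The roots of 19*z^2 + 40*z + 19 are z = (-20 ± sqrt(20^2 - 19^2))/19, with sqrt(39) = sqrt(39); their product is 1, so only z₊ = -20/19 + sqrt(39)/19 lies inside the unit circle (z₋ = -20/19 - sqrt(39)/19 lies outside).
z₊ is a simple zero of q(z) = 19*z^2 + 40*z + 19, so Res(1/q, z₊) = 1/q'(z₊) with q'(z) = 38*z + 40; and q'(z₊) = 19*(z₊ - z₋) = 2*sqrt(39).
Therefore J = (2/i) · 2πi · 1/(2*sqrt(39)) = 2*pi/(sqrt(39)) = 2*sqrt(39)*pi/39

Final answer: 2*sqrt(39)*pi/39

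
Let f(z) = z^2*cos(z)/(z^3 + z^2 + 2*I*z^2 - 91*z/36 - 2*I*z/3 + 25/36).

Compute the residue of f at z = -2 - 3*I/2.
Write f(z) = P(z)/Q(z) with P(z) = z^2*cos(z) and Q(z) = z^3 + z^2 + 2*I*z^2 - 91*z/36 - 2*I*z/3 + 25/36.
The denominator factors as Q(z) = (z - 1/3)*(z - 2/3 + I/2)*(z + 2 + 3*I/2), so z = -2 - 3*I/2 is a simple zero of Q and P is analytic there; z = -2 - 3*I/2 is therefore a simple pole and
  Res(f, z₀) = P(z₀)/Q'(z₀).

Q'(z) = 3*z^2 + 2*z + 4*I*z - 91/36 - 2*I/3, so Q'(-2 - 3*I/2) = 85/18 + 19*I/3.
P(-2 - 3*I/2) = (7/4 + 6*I)*cos(2 + 3*I/2).

Res(f, -2 - 3*I/2) = ((7/4 + 6*I)*cos(2 + 3*I/2))/(85/18 + 19*I/3) = (29979/40442 + 5589*I/20221)*cos(2 + 3*I/2)

Final answer: (29979/40442 + 5589*I/20221)*cos(2 + 3*I/2)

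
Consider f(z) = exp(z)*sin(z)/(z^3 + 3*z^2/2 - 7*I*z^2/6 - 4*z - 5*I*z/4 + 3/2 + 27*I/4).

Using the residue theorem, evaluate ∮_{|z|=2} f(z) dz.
pi*(116/505 + 52*I/505)*exp(3*I/2)*sinh(3/2) + pi*(-11340/74033 + 7956*I/74033)*exp(3/2 - I/3)*sin(3/2 - I/3)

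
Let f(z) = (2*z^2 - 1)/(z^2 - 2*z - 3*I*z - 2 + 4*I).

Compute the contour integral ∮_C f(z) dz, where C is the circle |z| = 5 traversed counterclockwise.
By the residue theorem, ∮_C f(z) dz = 2πi · (sum of the residues of f at the poles inside |z| = 5).

The denominator factors as (z - 2 - I)*(z - 2*I), so the singularities of f are simple poles at z = 2 + I, z = 2*I.
  |2 + I|² = 5 < 25 = 5², so this pole is inside the contour.
  |2*I|² = 4 < 25 = 5², so this pole is inside the contour.

With P(z) = 2*z^2 - 1 and Q(z) = z^2 - 2*z - 3*I*z - 2 + 4*I, each pole is simple, so Res(f, z₀) = P(z₀)/Q'(z₀) with Q'(z) = 2*z - 2 - 3*I.
  Res(f, 2 + I) = P(2 + I)/Q'(2 + I) = (5 + 8*I)/(2 - I) = 2/5 + 21*I/5
  Res(f, 2*I) = P(2*I)/Q'(2*I) = (-9)/(-2 + I) = 18/5 + 9*I/5

Sum of residues inside C: 4 + 6*I
∮_C f(z) dz = 2πi · (4 + 6*I) = pi*(-12 + 8*I)

Final answer: pi*(-12 + 8*I)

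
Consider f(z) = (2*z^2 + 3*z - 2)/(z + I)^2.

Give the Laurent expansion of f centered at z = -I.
Put w = z - (-I), i.e. z = w - I. The denominator is w^2, so it suffices to rewrite the numerator in powers of w.

P(z) = 2*z^2 + 3*z - 2
P(w - I) = -4 - 3*I + (3 - 4*I)*w + 2*w^2

Dividing each term by w^2:
  f = (-4 - 3*I)/w^2 + (3 - 4*I)/w + 2

Substituting back w = z + I:
  f(z) = (-4 - 3*I)/(z + I)^2 + (3 - 4*I)/(z + I) + 2

The series is finite because the numerator is a polynomial; the negative powers form the principal part, and the coefficient of 1/(z + I) gives Res(f, -I) = 3 - 4*I.

Final answer: (-4 - 3*I)/(z + I)^2 + (3 - 4*I)/(z + I) + 2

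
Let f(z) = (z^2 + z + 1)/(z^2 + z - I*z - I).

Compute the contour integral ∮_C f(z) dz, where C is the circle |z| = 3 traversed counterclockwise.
-2*pi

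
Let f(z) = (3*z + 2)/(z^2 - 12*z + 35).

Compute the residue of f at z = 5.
-17/2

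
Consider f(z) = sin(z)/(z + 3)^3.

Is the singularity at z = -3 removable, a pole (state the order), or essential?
Write f(z) = g(z)/(z + 3)^3 with g(z) = sin(z).
g is entire and g(-3) = -sin(3) ≠ 0, so no factor of (z + 3) cancels: the Laurent expansion of f about z = -3 starts at the power -3, i.e. lim_{z→z₀} (z - z₀)^3 f(z) = -sin(3) is finite and nonzero.
So z = -3 is a pole of order 3.

Final answer: pole of order 3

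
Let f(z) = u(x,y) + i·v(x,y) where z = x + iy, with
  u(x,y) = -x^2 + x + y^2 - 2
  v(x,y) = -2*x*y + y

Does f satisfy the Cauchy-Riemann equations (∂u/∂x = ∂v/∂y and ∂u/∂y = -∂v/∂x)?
∂u/∂x = 1 - 2*x
∂v/∂y = 1 - 2*x
∂u/∂y = 2*y
∂v/∂x = -2*y
∂u/∂x = ∂v/∂y and ∂u/∂y = -∂v/∂x hold identically; f is analytic.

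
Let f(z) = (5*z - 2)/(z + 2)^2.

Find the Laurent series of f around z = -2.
Put w = z - (-2), i.e. z = w - 2. The denominator is w^2, so it suffices to rewrite the numerator in powers of w.

P(z) = 5*z - 2
P(w - 2) = -12 + 5*w

Dividing each term by w^2:
  f = -12/w^2 + 5/w

Substituting back w = z + 2:
  f(z) = -12/(z + 2)^2 + 5/(z + 2)

The series is finite because the numerator is a polynomial; the negative powers form the principal part, and the coefficient of 1/(z + 2) gives Res(f, -2) = 5.

Final answer: -12/(z + 2)^2 + 5/(z + 2)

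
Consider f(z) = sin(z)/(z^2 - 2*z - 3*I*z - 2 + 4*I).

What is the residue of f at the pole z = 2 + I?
(2/5 + I/5)*sin(2 + I)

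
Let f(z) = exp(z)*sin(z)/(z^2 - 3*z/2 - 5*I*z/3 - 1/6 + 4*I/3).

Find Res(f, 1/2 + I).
Write f(z) = P(z)/Q(z) with P(z) = exp(z)*sin(z) and Q(z) = z^2 - 3*z/2 - 5*I*z/3 - 1/6 + 4*I/3.
The denominator factors as Q(z) = (z - 1 - 2*I/3)*(z - 1/2 - I), so z = 1/2 + I is a simple zero of Q and P is analytic there; z = 1/2 + I is therefore a simple pole and
  Res(f, z₀) = P(z₀)/Q'(z₀).

Q'(z) = 2*z - 3/2 - 5*I/3, so Q'(1/2 + I) = -1/2 + I/3.
P(1/2 + I) = exp(1/2 + I)*sin(1/2 + I).

Res(f, 1/2 + I) = (exp(1/2 + I)*sin(1/2 + I))/(-1/2 + I/3) = (-18/13 - 12*I/13)*exp(1/2 + I)*sin(1/2 + I)

Final answer: (-18/13 - 12*I/13)*exp(1/2 + I)*sin(1/2 + I)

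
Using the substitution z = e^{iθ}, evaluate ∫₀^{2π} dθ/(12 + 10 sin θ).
sqrt(11)*pi/11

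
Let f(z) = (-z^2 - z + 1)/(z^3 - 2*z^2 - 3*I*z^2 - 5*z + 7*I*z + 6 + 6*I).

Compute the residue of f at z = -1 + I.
Write f(z) = P(z)/Q(z) with P(z) = -z^2 - z + 1 and Q(z) = z^3 - 2*z^2 - 3*I*z^2 - 5*z + 7*I*z + 6 + 6*I.
The denominator factors as Q(z) = (z - 3)*(z - 2*I)*(z + 1 - I), so z = -1 + I is a simple zero of Q and P is analytic there; z = -1 + I is therefore a simple pole and
  Res(f, z₀) = P(z₀)/Q'(z₀).

Q'(z) = 3*z^2 - 4*z - 6*I*z - 5 + 7*I, so Q'(-1 + I) = 5 + 3*I.
P(-1 + I) = 2 + I.

Res(f, -1 + I) = (2 + I)/(5 + 3*I) = 13/34 - I/34

Final answer: 13/34 - I/34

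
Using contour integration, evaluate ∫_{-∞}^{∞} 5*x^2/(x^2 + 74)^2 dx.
5*sqrt(74)*pi/148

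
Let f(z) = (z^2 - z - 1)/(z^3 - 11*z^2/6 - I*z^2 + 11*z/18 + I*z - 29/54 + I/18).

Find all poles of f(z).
The singularities of f are the zeros of the denominator. Factoring,
  z^3 - 11*z^2/6 - I*z^2 + 11*z/18 + I*z - 29/54 + I/18 = (z - 3/2 - I/3)*(z + I/3)*(z - 1/3 - I)
so the candidates are z = 3/2 + I/3, z = -I/3, z = 1/3 + I.

Check the numerator P(z) = z^2 - z - 1 at each one:
  P(3/2 + I/3) = -13/36 + 2*I/3 ≠ 0, so z = 3/2 + I/3 is a (simple) pole.
  P(-I/3) = -10/9 + I/3 ≠ 0, so z = -I/3 is a (simple) pole.
  P(1/3 + I) = -20/9 - I/3 ≠ 0, so z = 1/3 + I is a (simple) pole.

Poles of f: {-I/3, 1/3 + I, 3/2 + I/3}

Final answer: {-I/3, 1/3 + I, 3/2 + I/3}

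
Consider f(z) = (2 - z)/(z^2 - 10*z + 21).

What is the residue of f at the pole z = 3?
Write f(z) = P(z)/Q(z) with P(z) = 2 - z and Q(z) = z^2 - 10*z + 21.
The denominator factors as Q(z) = (z - 3)*(z - 7), so z = 3 is a simple zero of Q and P is analytic there; z = 3 is therefore a simple pole and
  Res(f, z₀) = P(z₀)/Q'(z₀).

Q'(z) = 2*z - 10, so Q'(3) = -4.
P(3) = -1.

Res(f, 3) = (-1)/(-4) = 1/4

Final answer: 1/4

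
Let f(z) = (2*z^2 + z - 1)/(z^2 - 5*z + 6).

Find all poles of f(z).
The singularities of f are the zeros of the denominator. Factoring,
  z^2 - 5*z + 6 = (z - 2)*(z - 3)
so the candidates are z = 2, z = 3.

Check the numerator P(z) = 2*z^2 + z - 1 at each one:
  P(2) = 9 ≠ 0, so z = 2 is a (simple) pole.
  P(3) = 20 ≠ 0, so z = 3 is a (simple) pole.

Poles of f: {2, 3}

Final answer: {2, 3}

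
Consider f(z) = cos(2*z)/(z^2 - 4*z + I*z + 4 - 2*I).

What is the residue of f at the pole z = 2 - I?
Write f(z) = P(z)/Q(z) with P(z) = cos(2*z) and Q(z) = z^2 - 4*z + I*z + 4 - 2*I.
The denominator factors as Q(z) = (z - 2 + I)*(z - 2), so z = 2 - I is a simple zero of Q and P is analytic there; z = 2 - I is therefore a simple pole and
  Res(f, z₀) = P(z₀)/Q'(z₀).

Q'(z) = 2*z - 4 + I, so Q'(2 - I) = -I.
P(2 - I) = cos(4 - 2*I).

Res(f, 2 - I) = (cos(4 - 2*I))/(-I) = I*cos(4 - 2*I)

Final answer: I*cos(4 - 2*I)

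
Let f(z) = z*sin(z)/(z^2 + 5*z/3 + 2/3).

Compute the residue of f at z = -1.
-3*sin(1)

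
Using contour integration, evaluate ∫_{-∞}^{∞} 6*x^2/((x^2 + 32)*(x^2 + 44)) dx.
Let f(z) = 6*z^2/((z^2 + 32)*(z^2 + 44)). The denominator has no real zeros and deg Q - deg P = 2 ≥ 2, so the integral of f over the upper semicircle |z| = R tends to 0 as R → ∞. Closing the contour in the upper half-plane,
  ∫_{-∞}^{∞} f(x) dx = 2πi · Σ Res(f, z_k)  over the poles with Im z_k > 0.

Zeros of the denominator: z^2 + 32 = 0 gives z = ±4*sqrt(2)*I; z^2 + 44 = 0 gives z = ±2*sqrt(11)*I.
Upper half-plane: z = 2*sqrt(11)*I, z = 4*sqrt(2)*I (simple).

Each pole is a simple zero of Q(z) = z^4 + 76*z^2 + 1408, so Res(f, z₀) = P(z₀)/Q'(z₀) with P(z) = 6*z^2, Q'(z) = 4*z^3 + 152*z:
  Res(f, 2*sqrt(11)*I) = (-264)/(-48*sqrt(11)*I) = -sqrt(11)*I/2
  Res(f, 4*sqrt(2)*I) = (-192)/(96*sqrt(2)*I) = sqrt(2)*I

Sum of residues: I*(-sqrt(11)/2 + sqrt(2))
∫_{-∞}^{∞} f(x) dx = 2πi · (I*(-sqrt(11)/2 + sqrt(2))) = pi*(-2*sqrt(2) + sqrt(11))

Final answer: pi*(-2*sqrt(2) + sqrt(11))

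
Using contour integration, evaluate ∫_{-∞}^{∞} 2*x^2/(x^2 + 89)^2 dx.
Let f(z) = 2*z^2/(z^2 + 89)^2. The denominator has no real zeros and deg Q - deg P = 2 ≥ 2, so the integral of f over the upper semicircle |z| = R tends to 0 as R → ∞. Closing the contour in the upper half-plane,
  ∫_{-∞}^{∞} f(x) dx = 2πi · Σ Res(f, z_k)  over the poles with Im z_k > 0.

Zeros of the denominator: z^2 + 89 = 0 gives z = ±sqrt(89)*I.
Upper half-plane: z = sqrt(89)*I (a pole of order 2).

Write f(z) = g(z)/(z - sqrt(89)*I)^2 with g(z) = 2*z^2/(z + sqrt(89)*I)^2. For a double pole, Res(f, z₀) = g'(z₀):
  g'(z) = 4*sqrt(89)*I*z/(z + sqrt(89)*I)^3
  Res(f, sqrt(89)*I) = g'(sqrt(89)*I) = -sqrt(89)*I/178

∫_{-∞}^{∞} f(x) dx = 2πi · (-sqrt(89)*I/178) = sqrt(89)*pi/89

Final answer: sqrt(89)*pi/89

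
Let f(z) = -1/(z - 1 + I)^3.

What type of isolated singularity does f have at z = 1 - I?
Write f(z) = g(z)/(z - 1 + I)^3 with g(z) = -1.
g is entire and g(1 - I) = -1 ≠ 0, so no factor of (z - 1 + I) cancels: the Laurent expansion of f about z = 1 - I starts at the power -3, i.e. lim_{z→z₀} (z - z₀)^3 f(z) = -1 is finite and nonzero.
So z = 1 - I is a pole of order 3.

Final answer: pole of order 3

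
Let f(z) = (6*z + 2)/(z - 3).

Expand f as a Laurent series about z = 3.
Put w = z - (3), i.e. z = w + 3. The denominator is w, so it suffices to rewrite the numerator in powers of w.

P(z) = 6*z + 2
P(w + 3) = 20 + 6*w

Dividing each term by w:
  f = 20/w + 6

Substituting back w = z - 3:
  f(z) = 20/(z - 3) + 6

The series is finite because the numerator is a polynomial; the negative powers form the principal part, and the coefficient of 1/(z - 3) gives Res(f, 3) = 20.

Final answer: 20/(z - 3) + 6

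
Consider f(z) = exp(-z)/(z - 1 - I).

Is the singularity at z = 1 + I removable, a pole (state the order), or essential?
Write f(z) = g(z)/(z - 1 - I) with g(z) = exp(-z).
g is entire and g(1 + I) = exp(-1 - I) ≠ 0, so no factor of (z - 1 - I) cancels: the Laurent expansion of f about z = 1 + I starts at the power -1, i.e. lim_{z→z₀} (z - z₀) f(z) = exp(-1 - I) is finite and nonzero.
So z = 1 + I is a pole of order 1.

Final answer: pole of order 1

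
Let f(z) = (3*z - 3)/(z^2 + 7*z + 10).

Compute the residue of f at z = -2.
Write f(z) = P(z)/Q(z) with P(z) = 3*z - 3 and Q(z) = z^2 + 7*z + 10.
The denominator factors as Q(z) = (z + 5)*(z + 2), so z = -2 is a simple zero of Q and P is analytic there; z = -2 is therefore a simple pole and
  Res(f, z₀) = P(z₀)/Q'(z₀).

Q'(z) = 2*z + 7, so Q'(-2) = 3.
P(-2) = -9.

Res(f, -2) = (-9)/(3) = -3

Final answer: -3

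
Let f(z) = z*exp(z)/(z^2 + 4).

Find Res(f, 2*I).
Write f(z) = P(z)/Q(z) with P(z) = z*exp(z) and Q(z) = z^2 + 4.
The denominator factors as Q(z) = (z - 2*I)*(z + 2*I), so z = 2*I is a simple zero of Q and P is analytic there; z = 2*I is therefore a simple pole and
  Res(f, z₀) = P(z₀)/Q'(z₀).

Q'(z) = 2*z, so Q'(2*I) = 4*I.
P(2*I) = 2*I*exp(2*I).

Res(f, 2*I) = (2*I*exp(2*I))/(4*I) = exp(2*I)/2

Final answer: exp(2*I)/2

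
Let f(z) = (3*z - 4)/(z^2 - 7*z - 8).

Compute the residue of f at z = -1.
Write f(z) = P(z)/Q(z) with P(z) = 3*z - 4 and Q(z) = z^2 - 7*z - 8.
The denominator factors as Q(z) = (z - 8)*(z + 1), so z = -1 is a simple zero of Q and P is analytic there; z = -1 is therefore a simple pole and
  Res(f, z₀) = P(z₀)/Q'(z₀).

Q'(z) = 2*z - 7, so Q'(-1) = -9.
P(-1) = -7.

Res(f, -1) = (-7)/(-9) = 7/9

Final answer: 7/9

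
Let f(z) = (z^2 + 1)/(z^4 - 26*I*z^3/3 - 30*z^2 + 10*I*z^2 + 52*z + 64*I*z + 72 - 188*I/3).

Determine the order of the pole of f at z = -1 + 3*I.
3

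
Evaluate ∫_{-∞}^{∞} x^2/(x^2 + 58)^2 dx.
sqrt(58)*pi/116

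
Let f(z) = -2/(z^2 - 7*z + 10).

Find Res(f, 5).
Write f(z) = P(z)/Q(z) with P(z) = -2 and Q(z) = z^2 - 7*z + 10.
The denominator factors as Q(z) = (z - 5)*(z - 2), so z = 5 is a simple zero of Q and P is analytic there; z = 5 is therefore a simple pole and
  Res(f, z₀) = P(z₀)/Q'(z₀).

Q'(z) = 2*z - 7, so Q'(5) = 3.
P(5) = -2.

Res(f, 5) = (-2)/(3) = -2/3

Final answer: -2/3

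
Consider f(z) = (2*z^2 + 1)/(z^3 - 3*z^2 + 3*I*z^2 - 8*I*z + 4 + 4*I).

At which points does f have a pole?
{-2*I, 1 - I, 2}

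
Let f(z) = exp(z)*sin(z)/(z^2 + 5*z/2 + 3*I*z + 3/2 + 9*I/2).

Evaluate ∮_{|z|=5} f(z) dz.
By the residue theorem, ∮_C f(z) dz = 2πi · (sum of the residues of f at the poles inside |z| = 5).

The denominator factors as (z + 3/2)*(z + 1 + 3*I), so the singularities of f are simple poles at z = -3/2, z = -1 - 3*I.
  |-3/2|² = 9/4 < 25 = 5², so this pole is inside the contour.
  |-1 - 3*I|² = 10 < 25 = 5², so this pole is inside the contour.

With P(z) = exp(z)*sin(z) and Q(z) = z^2 + 5*z/2 + 3*I*z + 3/2 + 9*I/2, each pole is simple, so Res(f, z₀) = P(z₀)/Q'(z₀) with Q'(z) = 2*z + 5/2 + 3*I.
  Res(f, -3/2) = P(-3/2)/Q'(-3/2) = (-exp(-3/2)*sin(3/2))/(-1/2 + 3*I) = (2/37 + 12*I/37)*exp(-3/2)*sin(3/2)
  Res(f, -1 - 3*I) = P(-1 - 3*I)/Q'(-1 - 3*I) = (-exp(-1 - 3*I)*sin(1 + 3*I))/(1/2 - 3*I) = (-2/37 - 12*I/37)*exp(-1 - 3*I)*sin(1 + 3*I)

Sum of residues inside C: (2/37 + 12*I/37)*exp(-3/2)*sin(3/2) + (-2/37 - 12*I/37)*exp(-1 - 3*I)*sin(1 + 3*I)
∮_C f(z) dz = 2πi · ((2/37 + 12*I/37)*exp(-3/2)*sin(3/2) + (-2/37 - 12*I/37)*exp(-1 - 3*I)*sin(1 + 3*I)) = pi*(24/37 - 4*I/37)*exp(-1 - 3*I)*sin(1 + 3*I) + pi*(-24/37 + 4*I/37)*exp(-3/2)*sin(3/2)

Final answer: pi*(24/37 - 4*I/37)*exp(-1 - 3*I)*sin(1 + 3*I) + pi*(-24/37 + 4*I/37)*exp(-3/2)*sin(3/2)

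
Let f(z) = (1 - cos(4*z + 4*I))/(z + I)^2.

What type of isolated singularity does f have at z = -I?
Let u = z + I. The argument of cos is 4*z + 4*I = 4u, so
  f = (1 - cos(4u))/u^2 = ((4u)^2/2 - (4u)^4/24 + ...)/u^2 = 8 - (32/3)*u^2 + ...
The Laurent expansion about u = 0 has no negative powers; equivalently lim_{z→-I} f(z) = 8 exists and is finite.
So the singularity is removable.

Final answer: removable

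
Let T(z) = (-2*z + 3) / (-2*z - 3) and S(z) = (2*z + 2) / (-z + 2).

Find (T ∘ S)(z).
(T ∘ S)(z) = T(S(z)) = ((-2)*S(z) + (3))/((-2)*S(z) + (-3)). Multiply numerator and denominator by -z + 2:
  numerator:   (-2)*(2*z + 2) + (3)*(-z + 2) = -7*z + 2
  denominator: (-2)*(2*z + 2) + (-3)*(-z + 2) = -z - 10
(T ∘ S)(z) = (-7*z + 2)/(-z - 10) = (7*z - 2)/(z + 10)

Final answer: (7*z - 2)/(z + 10)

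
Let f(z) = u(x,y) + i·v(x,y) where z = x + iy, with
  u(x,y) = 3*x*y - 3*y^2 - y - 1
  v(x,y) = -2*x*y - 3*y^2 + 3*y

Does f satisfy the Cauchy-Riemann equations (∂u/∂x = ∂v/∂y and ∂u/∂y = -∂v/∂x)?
∂u/∂x = 3*y
∂v/∂y = -2*x - 6*y + 3
∂u/∂y = 3*x - 6*y - 1
∂v/∂x = -2*y
∂u/∂x ≠ ∂v/∂y and ∂u/∂y ≠ -∂v/∂x; the Cauchy-Riemann equations are not satisfied, so f is not analytic.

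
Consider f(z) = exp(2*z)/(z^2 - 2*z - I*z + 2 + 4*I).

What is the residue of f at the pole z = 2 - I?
Write f(z) = P(z)/Q(z) with P(z) = exp(2*z) and Q(z) = z^2 - 2*z - I*z + 2 + 4*I.
The denominator factors as Q(z) = (z - 2*I)*(z - 2 + I), so z = 2 - I is a simple zero of Q and P is analytic there; z = 2 - I is therefore a simple pole and
  Res(f, z₀) = P(z₀)/Q'(z₀).

Q'(z) = 2*z - 2 - I, so Q'(2 - I) = 2 - 3*I.
P(2 - I) = exp(4 - 2*I).

Res(f, 2 - I) = (exp(4 - 2*I))/(2 - 3*I) = (2/13 + 3*I/13)*exp(4 - 2*I)

Final answer: (2/13 + 3*I/13)*exp(4 - 2*I)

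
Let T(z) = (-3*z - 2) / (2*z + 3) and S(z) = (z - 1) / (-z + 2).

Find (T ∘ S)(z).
(T ∘ S)(z) = T(S(z)) = ((-3)*S(z) + (-2))/((2)*S(z) + (3)). Multiply numerator and denominator by -z + 2:
  numerator:   (-3)*(z - 1) + (-2)*(-z + 2) = -z - 1
  denominator: (2)*(z - 1) + (3)*(-z + 2) = -z + 4
(T ∘ S)(z) = (-z - 1)/(-z + 4) = (z + 1)/(z - 4)

Final answer: (z + 1)/(z - 4)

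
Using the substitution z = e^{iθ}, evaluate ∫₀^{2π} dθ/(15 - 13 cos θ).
sqrt(14)*pi/14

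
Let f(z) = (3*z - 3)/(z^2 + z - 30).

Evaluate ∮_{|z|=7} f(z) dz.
6*I*pi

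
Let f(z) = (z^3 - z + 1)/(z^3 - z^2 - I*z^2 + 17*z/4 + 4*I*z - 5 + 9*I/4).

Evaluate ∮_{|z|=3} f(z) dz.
By the residue theorem, ∮_C f(z) dz = 2πi · (sum of the residues of f at the poles inside |z| = 3).

The denominator factors as (z + I)*(z + 1/2 - 3*I)*(z - 3/2 + I), so the singularities of f are simple poles at z = -I, z = -1/2 + 3*I, z = 3/2 - I.
  |-I|² = 1 < 9 = 3², so this pole is inside the contour.
  |-1/2 + 3*I|² = 37/4 > 9 = 3², so this pole is outside the contour.
  |3/2 - I|² = 13/4 < 9 = 3², so this pole is inside the contour.

With P(z) = z^3 - z + 1 and Q(z) = z^3 - z^2 - I*z^2 + 17*z/4 + 4*I*z - 5 + 9*I/4, each pole is simple, so Res(f, z₀) = P(z₀)/Q'(z₀) with Q'(z) = 3*z^2 - 2*z - 2*I*z + 17/4 + 4*I.
  Res(f, -I) = P(-I)/Q'(-I) = (1 + 2*I)/(-3/4 + 6*I) = 4/13 - 8*I/39
  Res(f, 3/2 - I) = P(3/2 - I)/Q'(3/2 - I) = (-13/8 - 19*I/4)/(3 - 6*I) = 21/40 - 8*I/15

Sum of residues inside C: 433/520 - 48*I/65
∮_C f(z) dz = 2πi · (433/520 - 48*I/65) = pi*(96/65 + 433*I/260)

Final answer: pi*(96/65 + 433*I/260)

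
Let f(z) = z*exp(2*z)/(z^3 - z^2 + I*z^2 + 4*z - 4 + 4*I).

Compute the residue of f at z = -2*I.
Write f(z) = P(z)/Q(z) with P(z) = z*exp(2*z) and Q(z) = z^3 - z^2 + I*z^2 + 4*z - 4 + 4*I.
The denominator factors as Q(z) = (z - 1 + I)*(z + 2*I)*(z - 2*I), so z = -2*I is a simple zero of Q and P is analytic there; z = -2*I is therefore a simple pole and
  Res(f, z₀) = P(z₀)/Q'(z₀).

Q'(z) = 3*z^2 - 2*z + 2*I*z + 4, so Q'(-2*I) = -4 + 4*I.
P(-2*I) = -2*I*exp(-4*I).

Res(f, -2*I) = (-2*I*exp(-4*I))/(-4 + 4*I) = (-1/4 + I/4)*exp(-4*I)

Final answer: (-1/4 + I/4)*exp(-4*I)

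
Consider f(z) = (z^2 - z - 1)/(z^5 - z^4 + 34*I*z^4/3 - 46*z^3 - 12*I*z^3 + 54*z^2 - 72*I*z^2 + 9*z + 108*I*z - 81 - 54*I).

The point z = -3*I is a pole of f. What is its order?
4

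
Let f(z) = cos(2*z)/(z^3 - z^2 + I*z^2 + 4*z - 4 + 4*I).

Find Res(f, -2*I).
(-1/8 - I/8)*cosh(4)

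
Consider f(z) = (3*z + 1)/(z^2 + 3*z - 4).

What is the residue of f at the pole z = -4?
Write f(z) = P(z)/Q(z) with P(z) = 3*z + 1 and Q(z) = z^2 + 3*z - 4.
The denominator factors as Q(z) = (z - 1)*(z + 4), so z = -4 is a simple zero of Q and P is analytic there; z = -4 is therefore a simple pole and
  Res(f, z₀) = P(z₀)/Q'(z₀).

Q'(z) = 2*z + 3, so Q'(-4) = -5.
P(-4) = -11.

Res(f, -4) = (-11)/(-5) = 11/5

Final answer: 11/5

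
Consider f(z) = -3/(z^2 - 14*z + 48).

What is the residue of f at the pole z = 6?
3/2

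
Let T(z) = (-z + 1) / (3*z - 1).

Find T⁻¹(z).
Set w = T(z) = (-z + 1) / (3*z - 1) and solve for z:
  w*(3*z - 1) = -z + 1
  -w + z*(3*w + 1) - 1 = 0
  z*(3*w + 1) = w + 1
  z = (-w - 1)/(-3*w - 1)
Renaming the variable, T⁻¹(z) = (-z - 1)/(-3*z - 1) = (z + 1)/(3*z + 1).
(Check: ad - bc = -2 ≠ 0, so T is invertible.)

Final answer: (z + 1)/(3*z + 1)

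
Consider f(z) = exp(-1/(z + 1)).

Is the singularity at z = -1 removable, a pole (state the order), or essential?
Let u = z + 1. Then
  e^(-1/u) = Σ_{k≥0} (-1)^k/(k!·u^k) = 1 - 1/u + 1/(2*u^2) - 1/(6*u^3) + ...
which has infinitely many negative powers of u, so exp(-1/(z + 1)) has an essential singularity at z = -1.
So the singularity is essential.

Final answer: essential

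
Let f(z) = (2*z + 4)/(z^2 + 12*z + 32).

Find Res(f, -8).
3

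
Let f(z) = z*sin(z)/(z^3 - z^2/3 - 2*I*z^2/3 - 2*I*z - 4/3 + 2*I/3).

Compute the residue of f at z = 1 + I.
Write f(z) = P(z)/Q(z) with P(z) = z*sin(z) and Q(z) = z^3 - z^2/3 - 2*I*z^2/3 - 2*I*z - 4/3 + 2*I/3.
The denominator factors as Q(z) = (z + 1 + I)*(z - 1 - I)*(z - 1/3 - 2*I/3), so z = 1 + I is a simple zero of Q and P is analytic there; z = 1 + I is therefore a simple pole and
  Res(f, z₀) = P(z₀)/Q'(z₀).

Q'(z) = 3*z^2 - 2*z/3 - 4*I*z/3 - 2*I, so Q'(1 + I) = 2/3 + 2*I.
P(1 + I) = (1 + I)*sin(1 + I).

Res(f, 1 + I) = ((1 + I)*sin(1 + I))/(2/3 + 2*I) = (3/5 - 3*I/10)*sin(1 + I)

Final answer: (3/5 - 3*I/10)*sin(1 + I)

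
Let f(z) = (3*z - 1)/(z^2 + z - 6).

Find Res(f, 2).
Write f(z) = P(z)/Q(z) with P(z) = 3*z - 1 and Q(z) = z^2 + z - 6.
The denominator factors as Q(z) = (z + 3)*(z - 2), so z = 2 is a simple zero of Q and P is analytic there; z = 2 is therefore a simple pole and
  Res(f, z₀) = P(z₀)/Q'(z₀).

Q'(z) = 2*z + 1, so Q'(2) = 5.
P(2) = 5.

Res(f, 2) = (5)/(5) = 1

Final answer: 1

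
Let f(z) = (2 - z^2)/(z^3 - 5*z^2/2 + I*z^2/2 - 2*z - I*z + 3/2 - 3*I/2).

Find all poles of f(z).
The singularities of f are the zeros of the denominator. Factoring,
  z^3 - 5*z^2/2 + I*z^2/2 - 2*z - I*z + 3/2 - 3*I/2 = (z - 1/2 + I/2)*(z - 3)*(z + 1)
so the candidates are z = 1/2 - I/2, z = 3, z = -1.

Check the numerator P(z) = 2 - z^2 at each one:
  P(1/2 - I/2) = 2 + I/2 ≠ 0, so z = 1/2 - I/2 is a (simple) pole.
  P(3) = -7 ≠ 0, so z = 3 is a (simple) pole.
  P(-1) = 1 ≠ 0, so z = -1 is a (simple) pole.

Poles of f: {-1, 1/2 - I/2, 3}

Final answer: {-1, 1/2 - I/2, 3}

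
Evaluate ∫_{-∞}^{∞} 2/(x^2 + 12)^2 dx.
sqrt(3)*pi/72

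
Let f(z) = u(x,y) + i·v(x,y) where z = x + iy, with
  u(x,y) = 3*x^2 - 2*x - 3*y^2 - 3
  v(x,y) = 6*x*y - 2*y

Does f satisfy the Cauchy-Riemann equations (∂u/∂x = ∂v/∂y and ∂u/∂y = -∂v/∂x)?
∂u/∂x = 6*x - 2
∂v/∂y = 6*x - 2
∂u/∂y = -6*y
∂v/∂x = 6*y
∂u/∂x = ∂v/∂y and ∂u/∂y = -∂v/∂x hold identically; f is analytic.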